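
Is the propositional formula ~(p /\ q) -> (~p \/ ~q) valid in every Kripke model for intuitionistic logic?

No

This is the constructively invalid direction of De Morgan's law for conjunction, which is not intuitionistically valid.
A Kripke countermodel: worlds u, v, w; order generated by u <= v, u <= w; atoms true at each world — u:{}; v:{p}; w:{q}.
u ||-/- ~(p /\ q) -> (~p \/ ~q): already at u itself, u ||- ~(p /\ q) but u ||-/- ~p \/ ~q.
u ||-/- ~p \/ ~q: neither disjunct is forced at u.
u ||-/- ~p since v is accessible from u and v ||- p.
So the root u does not force the formula.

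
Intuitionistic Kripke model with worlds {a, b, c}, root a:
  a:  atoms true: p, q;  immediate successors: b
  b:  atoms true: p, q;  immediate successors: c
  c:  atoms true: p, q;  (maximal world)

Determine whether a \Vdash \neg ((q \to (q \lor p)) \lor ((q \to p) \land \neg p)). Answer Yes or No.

a \nVdash \neg ((q \to (q \lor p)) \lor ((q \to p) \land \neg p)) since a is accessible from a and a \Vdash (q \to (q \lor p)) \lor ((q \to p) \land \neg p).
a \Vdash (q \to (q \lor p)) \lor ((q \to p) \land \neg p) via the disjunct q \to (q \lor p).

No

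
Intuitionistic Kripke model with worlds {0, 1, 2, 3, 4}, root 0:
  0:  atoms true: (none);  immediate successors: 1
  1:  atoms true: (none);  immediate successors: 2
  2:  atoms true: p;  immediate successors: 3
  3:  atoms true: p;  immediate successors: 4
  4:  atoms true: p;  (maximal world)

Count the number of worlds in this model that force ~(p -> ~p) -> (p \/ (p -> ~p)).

0: does not force it — 0 ||-/- ~(p -> ~p) -> (p \/ (p -> ~p)): already at 0 itself, 0 ||- ~(p -> ~p) but 0 ||-/- p \/ (p -> ~p).
1: does not force it — 1 ||-/- ~(p -> ~p) -> (p \/ (p -> ~p)): already at 1 itself, 1 ||- ~(p -> ~p) but 1 ||-/- p \/ (p -> ~p).
2: forces it.
3: forces it.
4: forces it.
Worlds forcing the formula: {2, 3, 4}.

3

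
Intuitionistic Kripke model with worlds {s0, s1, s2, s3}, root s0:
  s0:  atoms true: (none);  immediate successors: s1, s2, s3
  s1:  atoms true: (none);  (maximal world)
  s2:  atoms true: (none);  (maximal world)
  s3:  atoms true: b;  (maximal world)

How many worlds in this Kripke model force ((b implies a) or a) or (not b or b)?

3

s0: does not force it — s0 does not force ((b implies a) or a) or (not b or b): neither disjunct is forced at s0.
s1: forces it.
s2: forces it.
s3: forces it.
Worlds forcing the formula: {s1, s2, s3}.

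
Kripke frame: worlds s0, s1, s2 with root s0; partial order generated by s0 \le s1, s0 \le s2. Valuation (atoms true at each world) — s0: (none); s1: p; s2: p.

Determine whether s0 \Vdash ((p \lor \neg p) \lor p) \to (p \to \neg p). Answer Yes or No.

s0 \nVdash ((p \lor \neg p) \lor p) \to (p \to \neg p): at the accessible world s1, s1 \Vdash (p \lor \neg p) \lor p but s1 \nVdash p \to \neg p.
s1 \nVdash p \to \neg p: already at s1 itself, s1 \Vdash p but s1 \nVdash \neg p.
s1 \nVdash \neg p since s1 is accessible from s1 and s1 \Vdash p.

No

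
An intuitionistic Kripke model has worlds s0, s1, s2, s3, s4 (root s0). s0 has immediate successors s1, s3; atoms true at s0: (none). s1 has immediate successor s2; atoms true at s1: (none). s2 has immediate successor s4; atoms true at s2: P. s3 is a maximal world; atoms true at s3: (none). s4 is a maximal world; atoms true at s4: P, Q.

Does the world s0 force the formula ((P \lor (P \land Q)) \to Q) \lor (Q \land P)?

s0 \nVdash ((P \lor (P \land Q)) \to Q) \lor (Q \land P): neither disjunct is forced at s0.
s0 \nVdash (P \lor (P \land Q)) \to Q: at the accessible world s2, s2 \Vdash P \lor (P \land Q) but s2 \nVdash Q.
s2 lacks atom Q, so s2 \nVdash Q.

No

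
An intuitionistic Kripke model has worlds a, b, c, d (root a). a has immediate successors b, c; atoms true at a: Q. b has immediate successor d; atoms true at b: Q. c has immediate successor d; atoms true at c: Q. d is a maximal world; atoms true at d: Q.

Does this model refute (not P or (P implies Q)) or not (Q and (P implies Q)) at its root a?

No

a forces (not P or (P implies Q)) or not (Q and (P implies Q)) via the disjunct not P or (P implies Q).
So the root a forces (not P or (P implies Q)) or not (Q and (P implies Q)); the model is not a countermodel.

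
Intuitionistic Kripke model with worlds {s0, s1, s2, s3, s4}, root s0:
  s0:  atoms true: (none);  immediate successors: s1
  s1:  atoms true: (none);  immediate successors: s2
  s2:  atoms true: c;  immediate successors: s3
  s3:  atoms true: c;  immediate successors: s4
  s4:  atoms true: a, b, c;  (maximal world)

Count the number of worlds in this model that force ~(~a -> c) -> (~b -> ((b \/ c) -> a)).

s0: forces it.
s1: forces it.
s2: forces it.
s3: forces it.
s4: forces it.
Worlds forcing the formula: {s0, s1, s2, s3, s4}.

5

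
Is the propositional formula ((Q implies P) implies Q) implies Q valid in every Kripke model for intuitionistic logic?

This is Peirce's law, which is not intuitionistically valid.
A Kripke countermodel: worlds a, b; order generated by a <= b; atoms true at each world — a:{}; b:{Q}.
a does not force ((Q implies P) implies Q) implies Q: already at a itself, a forces (Q implies P) implies Q but a does not force Q.
a lacks atom Q, so a does not force Q.
So the root a does not force the formula.

No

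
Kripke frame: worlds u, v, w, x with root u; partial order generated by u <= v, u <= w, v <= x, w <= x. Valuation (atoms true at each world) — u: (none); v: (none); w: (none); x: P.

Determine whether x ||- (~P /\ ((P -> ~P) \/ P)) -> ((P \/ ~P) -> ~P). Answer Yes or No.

x ||- (~P /\ ((P -> ~P) \/ P)) -> ((P \/ ~P) -> ~P) vacuously: no world accessible from x forces the antecedent ~P /\ ((P -> ~P) \/ P).

Yes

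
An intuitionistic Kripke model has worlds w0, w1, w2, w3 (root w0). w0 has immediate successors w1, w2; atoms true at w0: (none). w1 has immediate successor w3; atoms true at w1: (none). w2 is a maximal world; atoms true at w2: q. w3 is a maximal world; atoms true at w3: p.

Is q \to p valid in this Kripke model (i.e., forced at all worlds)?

No

Not every world: w0 \nVdash q \to p.
w0 \nVdash q \to p: at the accessible world w2, w2 \Vdash q but w2 \nVdash p.
w2 lacks atom p, so w2 \nVdash p.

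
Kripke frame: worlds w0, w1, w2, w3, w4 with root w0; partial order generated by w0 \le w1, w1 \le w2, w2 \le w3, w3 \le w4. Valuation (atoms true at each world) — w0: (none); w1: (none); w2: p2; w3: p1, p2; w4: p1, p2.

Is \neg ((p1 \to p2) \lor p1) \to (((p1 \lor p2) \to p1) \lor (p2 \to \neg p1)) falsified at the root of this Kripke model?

No

w0 \Vdash \neg ((p1 \to p2) \lor p1) \to (((p1 \lor p2) \to p1) \lor (p2 \to \neg p1)) vacuously: no world accessible from w0 forces the antecedent \neg ((p1 \to p2) \lor p1).
So the root w0 forces \neg ((p1 \to p2) \lor p1) \to (((p1 \lor p2) \to p1) \lor (p2 \to \neg p1)); the model is not a countermodel.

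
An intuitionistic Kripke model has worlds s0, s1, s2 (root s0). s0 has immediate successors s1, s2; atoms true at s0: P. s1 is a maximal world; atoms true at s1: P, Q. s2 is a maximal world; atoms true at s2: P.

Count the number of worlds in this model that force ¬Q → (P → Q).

s0: does not force it — s0 ⊮ ¬Q → (P → Q): at the accessible world s2, s2 ⊩ ¬Q but s2 ⊮ P → Q.
s1: forces it.
s2: does not force it.
Worlds forcing the formula: {s1}.

1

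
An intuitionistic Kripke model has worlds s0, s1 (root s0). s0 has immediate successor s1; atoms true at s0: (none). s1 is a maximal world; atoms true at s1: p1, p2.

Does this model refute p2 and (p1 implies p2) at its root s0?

s0 does not force p2 and (p1 implies p2) since s0 fails p2.
So the root s0 does not force p2 and (p1 implies p2); the model is a countermodel.

Yes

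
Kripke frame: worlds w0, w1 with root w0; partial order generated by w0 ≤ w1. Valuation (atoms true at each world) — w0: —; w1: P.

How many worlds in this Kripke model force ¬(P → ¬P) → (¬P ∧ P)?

w0: does not force it — w0 ⊮ ¬(P → ¬P) → (¬P ∧ P): already at w0 itself, w0 ⊩ ¬(P → ¬P) but w0 ⊮ ¬P ∧ P.
w1: does not force it.
Worlds forcing the formula: { }.

0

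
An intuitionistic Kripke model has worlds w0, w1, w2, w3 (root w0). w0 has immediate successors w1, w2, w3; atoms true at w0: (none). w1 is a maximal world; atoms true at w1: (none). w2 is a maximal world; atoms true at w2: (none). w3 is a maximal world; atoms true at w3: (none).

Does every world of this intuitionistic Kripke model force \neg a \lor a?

w0 \Vdash \neg a \lor a via the disjunct \neg a.
Since the root w0 forces \neg a \lor a and forcing is persistent (monotone upward), every world forces it.

Yes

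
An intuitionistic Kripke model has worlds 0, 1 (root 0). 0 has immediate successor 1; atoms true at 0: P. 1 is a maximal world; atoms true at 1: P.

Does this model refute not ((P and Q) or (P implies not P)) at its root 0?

No

0 forces not ((P and Q) or (P implies not P)): no world accessible from 0 forces (P and Q) or (P implies not P).
So the root 0 forces not ((P and Q) or (P implies not P)); the model is not a countermodel.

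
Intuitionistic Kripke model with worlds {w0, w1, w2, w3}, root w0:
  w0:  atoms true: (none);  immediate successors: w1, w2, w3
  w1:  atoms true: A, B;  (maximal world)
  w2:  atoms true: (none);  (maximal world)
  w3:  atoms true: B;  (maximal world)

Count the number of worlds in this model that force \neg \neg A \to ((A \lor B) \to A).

w0: forces it.
w1: forces it.
w2: forces it.
w3: forces it.
Worlds forcing the formula: {w0, w1, w2, w3}.

4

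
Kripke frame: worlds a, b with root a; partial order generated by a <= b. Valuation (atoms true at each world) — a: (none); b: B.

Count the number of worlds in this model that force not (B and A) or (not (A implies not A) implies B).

a: forces it.
b: forces it.
Worlds forcing the formula: {a, b}.

2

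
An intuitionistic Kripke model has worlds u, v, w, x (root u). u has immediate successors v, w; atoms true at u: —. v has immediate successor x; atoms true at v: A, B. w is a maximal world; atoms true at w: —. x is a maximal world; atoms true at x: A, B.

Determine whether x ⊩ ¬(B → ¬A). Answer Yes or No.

Yes

x ⊩ ¬(B → ¬A): no world accessible from x forces B → ¬A.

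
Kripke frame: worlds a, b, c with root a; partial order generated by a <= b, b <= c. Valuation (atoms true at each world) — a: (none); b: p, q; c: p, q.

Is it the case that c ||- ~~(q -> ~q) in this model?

c ||-/- ~~(q -> ~q) since c is accessible from c and c ||- ~(q -> ~q).
c ||- ~(q -> ~q): no world accessible from c forces q -> ~q.

No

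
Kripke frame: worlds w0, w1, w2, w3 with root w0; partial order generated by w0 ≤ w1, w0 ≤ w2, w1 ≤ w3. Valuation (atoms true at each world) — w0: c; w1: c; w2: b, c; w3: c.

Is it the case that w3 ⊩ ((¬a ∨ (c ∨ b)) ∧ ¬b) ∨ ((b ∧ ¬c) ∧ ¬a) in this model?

w3 ⊩ ((¬a ∨ (c ∨ b)) ∧ ¬b) ∨ ((b ∧ ¬c) ∧ ¬a) via the disjunct (¬a ∨ (c ∨ b)) ∧ ¬b.

Yes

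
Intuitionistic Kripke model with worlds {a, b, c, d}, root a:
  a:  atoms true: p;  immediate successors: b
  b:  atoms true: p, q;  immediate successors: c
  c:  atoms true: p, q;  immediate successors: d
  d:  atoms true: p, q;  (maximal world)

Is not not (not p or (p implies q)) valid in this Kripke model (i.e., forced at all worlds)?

Yes

a forces not not (not p or (p implies q)): no world accessible from a forces not (not p or (p implies q)).
Since the root a forces not not (not p or (p implies q)) and forcing is persistent (monotone upward), every world forces it.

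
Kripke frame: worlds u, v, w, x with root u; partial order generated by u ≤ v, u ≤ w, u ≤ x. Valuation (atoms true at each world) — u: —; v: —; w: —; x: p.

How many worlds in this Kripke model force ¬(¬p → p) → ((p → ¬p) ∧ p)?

u: does not force it — u ⊮ ¬(¬p → p) → ((p → ¬p) ∧ p): at the accessible world v, v ⊩ ¬(¬p → p) but v ⊮ (p → ¬p) ∧ p.
v: does not force it — v ⊮ ¬(¬p → p) → ((p → ¬p) ∧ p): already at v itself, v ⊩ ¬(¬p → p) but v ⊮ (p → ¬p) ∧ p.
w: does not force it — w ⊮ ¬(¬p → p) → ((p → ¬p) ∧ p): already at w itself, w ⊩ ¬(¬p → p) but w ⊮ (p → ¬p) ∧ p.
x: forces it.
Worlds forcing the formula: {x}.

1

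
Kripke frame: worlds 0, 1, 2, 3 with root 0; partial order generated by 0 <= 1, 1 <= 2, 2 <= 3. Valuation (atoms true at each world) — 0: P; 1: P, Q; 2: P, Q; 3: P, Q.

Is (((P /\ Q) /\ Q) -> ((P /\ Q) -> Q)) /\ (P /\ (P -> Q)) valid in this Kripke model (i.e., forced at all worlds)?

No

Not every world: 0 ||-/- (((P /\ Q) /\ Q) -> ((P /\ Q) -> Q)) /\ (P /\ (P -> Q)).
0 ||-/- (((P /\ Q) /\ Q) -> ((P /\ Q) -> Q)) /\ (P /\ (P -> Q)) since 0 fails P /\ (P -> Q).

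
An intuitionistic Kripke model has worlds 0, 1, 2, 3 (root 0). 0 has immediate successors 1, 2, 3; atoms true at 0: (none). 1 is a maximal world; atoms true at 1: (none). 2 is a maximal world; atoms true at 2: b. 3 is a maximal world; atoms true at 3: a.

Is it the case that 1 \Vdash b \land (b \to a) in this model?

No

1 \nVdash b \land (b \to a) since 1 fails b.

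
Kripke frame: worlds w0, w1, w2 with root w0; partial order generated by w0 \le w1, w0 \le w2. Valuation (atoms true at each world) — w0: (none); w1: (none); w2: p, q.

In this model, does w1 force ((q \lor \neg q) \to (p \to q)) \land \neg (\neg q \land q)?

w1 \Vdash ((q \lor \neg q) \to (p \to q)) \land \neg (\neg q \land q) since w1 forces both conjuncts.

Yes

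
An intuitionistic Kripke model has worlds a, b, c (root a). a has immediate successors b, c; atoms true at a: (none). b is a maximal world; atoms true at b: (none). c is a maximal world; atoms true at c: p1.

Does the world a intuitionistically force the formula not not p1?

a does not force not not p1 since b is accessible from a and b forces not p1.
b forces not p1: no world accessible from b forces p1.

No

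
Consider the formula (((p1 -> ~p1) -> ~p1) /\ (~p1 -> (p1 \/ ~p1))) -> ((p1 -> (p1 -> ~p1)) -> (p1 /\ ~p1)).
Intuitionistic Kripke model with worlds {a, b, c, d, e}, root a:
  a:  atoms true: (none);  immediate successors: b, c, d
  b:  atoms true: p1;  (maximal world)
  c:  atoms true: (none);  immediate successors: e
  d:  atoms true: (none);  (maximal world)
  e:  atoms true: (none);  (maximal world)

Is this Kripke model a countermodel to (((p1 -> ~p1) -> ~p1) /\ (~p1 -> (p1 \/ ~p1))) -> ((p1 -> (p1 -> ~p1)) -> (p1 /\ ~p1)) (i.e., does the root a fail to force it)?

a ||-/- (((p1 -> ~p1) -> ~p1) /\ (~p1 -> (p1 \/ ~p1))) -> ((p1 -> (p1 -> ~p1)) -> (p1 /\ ~p1)): already at a itself, a ||- ((p1 -> ~p1) -> ~p1) /\ (~p1 -> (p1 \/ ~p1)) but a ||-/- (p1 -> (p1 -> ~p1)) -> (p1 /\ ~p1).
a ||-/- (p1 -> (p1 -> ~p1)) -> (p1 /\ ~p1): at the accessible world c, c ||- p1 -> (p1 -> ~p1) but c ||-/- p1 /\ ~p1.
c ||-/- p1 /\ ~p1 since c fails p1.
So the root a does not force (((p1 -> ~p1) -> ~p1) /\ (~p1 -> (p1 \/ ~p1))) -> ((p1 -> (p1 -> ~p1)) -> (p1 /\ ~p1)); the model is a countermodel.

Yes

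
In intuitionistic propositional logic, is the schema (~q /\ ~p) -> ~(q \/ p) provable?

Yes

This is a constructively valid De Morgan direction (conjunction of negations to negated disjunction), which is intuitionistically derivable.
If both ~q and ~p hold at a world, no accessible world forces q or forces p, so none forces q \/ p.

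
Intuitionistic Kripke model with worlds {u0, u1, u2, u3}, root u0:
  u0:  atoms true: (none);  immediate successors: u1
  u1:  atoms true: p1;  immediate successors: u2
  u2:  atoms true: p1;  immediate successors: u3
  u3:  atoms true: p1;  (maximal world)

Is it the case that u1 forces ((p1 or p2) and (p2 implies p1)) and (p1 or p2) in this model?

Yes

u1 forces ((p1 or p2) and (p2 implies p1)) and (p1 or p2) since u1 forces both conjuncts.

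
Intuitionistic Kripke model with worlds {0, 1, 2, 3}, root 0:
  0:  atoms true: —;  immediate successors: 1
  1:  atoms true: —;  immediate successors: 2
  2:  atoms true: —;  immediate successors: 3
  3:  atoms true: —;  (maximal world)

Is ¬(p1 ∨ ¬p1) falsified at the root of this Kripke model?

Yes

0 ⊮ ¬(p1 ∨ ¬p1) since 0 is accessible from 0 and 0 ⊩ p1 ∨ ¬p1.
0 ⊩ p1 ∨ ¬p1 via the disjunct ¬p1.
So the root 0 does not force ¬(p1 ∨ ¬p1); the model is a countermodel.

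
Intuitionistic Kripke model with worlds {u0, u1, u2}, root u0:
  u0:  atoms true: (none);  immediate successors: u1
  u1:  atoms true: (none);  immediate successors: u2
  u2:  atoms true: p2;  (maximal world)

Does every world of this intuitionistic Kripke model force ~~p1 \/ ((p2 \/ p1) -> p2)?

Yes

u0 ||- ~~p1 \/ ((p2 \/ p1) -> p2) via the disjunct (p2 \/ p1) -> p2.
Since the root u0 forces ~~p1 \/ ((p2 \/ p1) -> p2) and forcing is persistent (monotone upward), every world forces it.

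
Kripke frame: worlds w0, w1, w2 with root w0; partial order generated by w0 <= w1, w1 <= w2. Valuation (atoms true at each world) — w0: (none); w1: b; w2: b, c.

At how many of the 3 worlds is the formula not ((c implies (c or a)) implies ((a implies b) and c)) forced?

w0: does not force it — w0 does not force not ((c implies (c or a)) implies ((a implies b) and c)) since w2 is accessible from w0 and w2 forces (c implies (c or a)) implies ((a implies b) and c).
w1: does not force it — w1 does not force not ((c implies (c or a)) implies ((a implies b) and c)) since w2 is accessible from w1 and w2 forces (c implies (c or a)) implies ((a implies b) and c).
w2: does not force it — w2 does not force not ((c implies (c or a)) implies ((a implies b) and c)) since w2 is accessible from w2 and w2 forces (c implies (c or a)) implies ((a implies b) and c).
Worlds forcing the formula: { }.

0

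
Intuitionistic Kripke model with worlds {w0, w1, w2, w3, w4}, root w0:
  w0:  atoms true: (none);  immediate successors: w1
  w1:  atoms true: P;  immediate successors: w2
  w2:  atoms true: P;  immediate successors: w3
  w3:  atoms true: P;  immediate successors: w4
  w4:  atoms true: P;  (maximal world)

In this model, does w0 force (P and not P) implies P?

w0 forces (P and not P) implies P vacuously: no world accessible from w0 forces the antecedent P and not P.

Yes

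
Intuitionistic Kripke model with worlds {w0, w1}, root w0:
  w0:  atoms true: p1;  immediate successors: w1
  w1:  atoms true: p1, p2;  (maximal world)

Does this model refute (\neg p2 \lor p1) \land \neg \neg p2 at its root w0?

w0 \Vdash (\neg p2 \lor p1) \land \neg \neg p2 since w0 forces both conjuncts.
So the root w0 forces (\neg p2 \lor p1) \land \neg \neg p2; the model is not a countermodel.

No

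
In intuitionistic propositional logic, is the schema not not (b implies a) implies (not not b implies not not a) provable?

This is the distribution of double negation over implication, which is intuitionistically derivable.
Assume not not (b implies a) and not not b; suppose not a. Then b implies a would give not b (by contraposition), contradicting not not b; so not (b implies a), contradicting not not (b implies a). Hence not not a.

Yes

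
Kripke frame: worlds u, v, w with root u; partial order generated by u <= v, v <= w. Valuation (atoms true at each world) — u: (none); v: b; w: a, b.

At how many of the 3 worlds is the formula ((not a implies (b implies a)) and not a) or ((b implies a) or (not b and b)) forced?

u: does not force it — u does not force ((not a implies (b implies a)) and not a) or ((b implies a) or (not b and b)): neither disjunct is forced at u.
v: does not force it — v does not force ((not a implies (b implies a)) and not a) or ((b implies a) or (not b and b)): neither disjunct is forced at v.
w: forces it.
Worlds forcing the formula: {w}.

1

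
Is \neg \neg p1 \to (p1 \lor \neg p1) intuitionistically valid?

No

This is a variant of double-negation elimination (deriving excluded middle from double negation), which is not intuitionistically valid.
A Kripke countermodel: worlds u0, u1; order generated by u0 \le u1; atoms true at each world — u0:{}; u1:{p1}.
u0 \nVdash \neg \neg p1 \to (p1 \lor \neg p1): already at u0 itself, u0 \Vdash \neg \neg p1 but u0 \nVdash p1 \lor \neg p1.
u0 \nVdash p1 \lor \neg p1: neither disjunct is forced at u0.
u0 lacks atom p1, so u0 \nVdash p1.
So the root u0 does not force the formula.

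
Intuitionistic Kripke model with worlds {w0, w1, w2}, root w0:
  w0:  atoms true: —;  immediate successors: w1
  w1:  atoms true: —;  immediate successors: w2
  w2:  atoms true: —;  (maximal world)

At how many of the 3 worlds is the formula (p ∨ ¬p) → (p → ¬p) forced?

w0: forces it.
w1: forces it.
w2: forces it.
Worlds forcing the formula: {w0, w1, w2}.

3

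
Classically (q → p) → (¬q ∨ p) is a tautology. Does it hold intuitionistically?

This is the material-implication-as-disjunction principle, which is not intuitionistically valid.
A Kripke countermodel: worlds u, v; order generated by u ≤ v; atoms true at each world — u:{}; v:{p,q}.
u ⊮ (q → p) → (¬q ∨ p): already at u itself, u ⊩ q → p but u ⊮ ¬q ∨ p.
u ⊮ ¬q ∨ p: neither disjunct is forced at u.
u ⊮ ¬q since v is accessible from u and v ⊩ q.
So the root u does not force the formula.

No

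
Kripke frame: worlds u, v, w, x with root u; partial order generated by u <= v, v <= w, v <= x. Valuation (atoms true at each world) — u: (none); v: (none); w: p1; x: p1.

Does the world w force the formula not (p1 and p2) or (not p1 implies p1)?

w forces not (p1 and p2) or (not p1 implies p1) via the disjunct not (p1 and p2).

Yes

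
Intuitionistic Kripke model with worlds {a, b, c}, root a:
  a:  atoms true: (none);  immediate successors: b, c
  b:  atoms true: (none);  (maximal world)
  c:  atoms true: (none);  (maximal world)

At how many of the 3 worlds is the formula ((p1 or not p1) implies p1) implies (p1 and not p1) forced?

3

a: forces it.
b: forces it.
c: forces it.
Worlds forcing the formula: {a, b, c}.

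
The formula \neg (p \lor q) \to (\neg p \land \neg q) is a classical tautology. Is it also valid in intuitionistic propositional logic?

This is a constructively valid De Morgan direction (negated disjunction to conjunction of negations), which is intuitionistically derivable.
From \neg (p \lor q): if p held then p \lor q would, contradiction — so \neg p; similarly \neg q.

Yes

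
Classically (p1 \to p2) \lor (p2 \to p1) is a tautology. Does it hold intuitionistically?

This is the Gödel–Dummett linearity axiom, which is not intuitionistically valid.
A Kripke countermodel: worlds w0, w1, w2; order generated by w0 \le w1, w0 \le w2; atoms true at each world — w0:{}; w1:{p1}; w2:{p2}.
w0 \nVdash (p1 \to p2) \lor (p2 \to p1): neither disjunct is forced at w0.
w0 \nVdash p1 \to p2: at the accessible world w1, w1 \Vdash p1 but w1 \nVdash p2.
w1 lacks atom p2, so w1 \nVdash p2.
So the root w0 does not force the formula.

No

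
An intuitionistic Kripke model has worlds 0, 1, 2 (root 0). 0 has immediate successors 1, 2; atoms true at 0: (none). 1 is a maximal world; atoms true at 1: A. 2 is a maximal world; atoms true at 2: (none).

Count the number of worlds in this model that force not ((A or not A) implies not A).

1

0: does not force it — 0 does not force not ((A or not A) implies not A) since 2 is accessible from 0 and 2 forces (A or not A) implies not A.
1: forces it.
2: does not force it — 2 does not force not ((A or not A) implies not A) since 2 is accessible from 2 and 2 forces (A or not A) implies not A.
Worlds forcing the formula: {1}.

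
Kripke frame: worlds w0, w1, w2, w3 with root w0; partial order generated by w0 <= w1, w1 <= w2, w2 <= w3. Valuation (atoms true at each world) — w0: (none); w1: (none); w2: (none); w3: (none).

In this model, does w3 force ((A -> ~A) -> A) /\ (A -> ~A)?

No

w3 ||-/- ((A -> ~A) -> A) /\ (A -> ~A) since w3 fails (A -> ~A) -> A.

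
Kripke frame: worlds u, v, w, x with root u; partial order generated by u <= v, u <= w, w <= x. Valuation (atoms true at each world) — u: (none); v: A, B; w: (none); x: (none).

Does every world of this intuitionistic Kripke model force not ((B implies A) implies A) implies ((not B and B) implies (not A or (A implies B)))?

Yes

u forces not ((B implies A) implies A) implies ((not B and B) implies (not A or (A implies B))): every world accessible from u that forces not ((B implies A) implies A) (namely w, x) also forces (not B and B) implies (not A or (A implies B)).
Since the root u forces not ((B implies A) implies A) implies ((not B and B) implies (not A or (A implies B))) and forcing is persistent (monotone upward), every world forces it.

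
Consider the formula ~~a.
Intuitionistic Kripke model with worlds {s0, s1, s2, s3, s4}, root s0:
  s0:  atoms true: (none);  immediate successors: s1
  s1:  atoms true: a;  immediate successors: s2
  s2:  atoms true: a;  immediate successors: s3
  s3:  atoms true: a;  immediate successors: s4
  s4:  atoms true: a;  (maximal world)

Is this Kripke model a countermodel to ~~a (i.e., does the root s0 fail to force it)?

No

s0 ||- ~~a: no world accessible from s0 forces ~a.
So the root s0 forces ~~a; the model is not a countermodel.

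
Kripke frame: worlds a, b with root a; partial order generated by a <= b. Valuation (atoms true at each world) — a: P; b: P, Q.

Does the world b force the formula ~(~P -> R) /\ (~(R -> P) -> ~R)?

No

b ||-/- ~(~P -> R) /\ (~(R -> P) -> ~R) since b fails ~(~P -> R).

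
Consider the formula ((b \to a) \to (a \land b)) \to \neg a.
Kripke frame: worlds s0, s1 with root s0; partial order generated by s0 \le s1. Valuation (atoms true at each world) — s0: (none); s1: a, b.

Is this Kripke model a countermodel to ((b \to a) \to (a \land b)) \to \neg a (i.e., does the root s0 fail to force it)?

s0 \nVdash ((b \to a) \to (a \land b)) \to \neg a: at the accessible world s1, s1 \Vdash (b \to a) \to (a \land b) but s1 \nVdash \neg a.
s1 \nVdash \neg a since s1 is accessible from s1 and s1 \Vdash a.
So the root s0 does not force ((b \to a) \to (a \land b)) \to \neg a; the model is a countermodel.

Yes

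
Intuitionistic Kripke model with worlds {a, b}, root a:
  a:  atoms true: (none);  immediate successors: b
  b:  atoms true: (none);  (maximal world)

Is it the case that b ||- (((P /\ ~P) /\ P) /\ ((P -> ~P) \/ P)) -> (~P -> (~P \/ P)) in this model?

Yes

b ||- (((P /\ ~P) /\ P) /\ ((P -> ~P) \/ P)) -> (~P -> (~P \/ P)) vacuously: no world accessible from b forces the antecedent ((P /\ ~P) /\ P) /\ ((P -> ~P) \/ P).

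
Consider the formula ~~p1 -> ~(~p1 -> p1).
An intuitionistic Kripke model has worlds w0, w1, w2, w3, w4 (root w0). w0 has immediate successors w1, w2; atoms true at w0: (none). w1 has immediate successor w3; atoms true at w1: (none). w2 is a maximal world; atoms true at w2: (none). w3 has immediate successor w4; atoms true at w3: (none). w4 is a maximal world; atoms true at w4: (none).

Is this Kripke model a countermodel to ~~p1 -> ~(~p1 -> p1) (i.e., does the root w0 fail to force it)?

w0 ||- ~~p1 -> ~(~p1 -> p1) vacuously: no world accessible from w0 forces the antecedent ~~p1.
So the root w0 forces ~~p1 -> ~(~p1 -> p1); the model is not a countermodel.

No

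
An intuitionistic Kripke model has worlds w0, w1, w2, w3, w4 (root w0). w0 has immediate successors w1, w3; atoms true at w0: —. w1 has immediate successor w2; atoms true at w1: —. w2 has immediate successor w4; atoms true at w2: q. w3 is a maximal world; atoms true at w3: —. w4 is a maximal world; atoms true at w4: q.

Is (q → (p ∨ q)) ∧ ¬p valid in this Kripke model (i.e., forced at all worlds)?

Yes

w0 ⊩ (q → (p ∨ q)) ∧ ¬p since w0 forces both conjuncts.
Since the root w0 forces (q → (p ∨ q)) ∧ ¬p and forcing is persistent (monotone upward), every world forces it.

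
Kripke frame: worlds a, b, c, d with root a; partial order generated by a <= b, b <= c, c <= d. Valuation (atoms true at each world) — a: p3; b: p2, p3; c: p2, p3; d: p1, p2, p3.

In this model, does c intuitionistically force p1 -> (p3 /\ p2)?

Yes

c ||- p1 -> (p3 /\ p2): every world accessible from c that forces p1 (namely d) also forces p3 /\ p2.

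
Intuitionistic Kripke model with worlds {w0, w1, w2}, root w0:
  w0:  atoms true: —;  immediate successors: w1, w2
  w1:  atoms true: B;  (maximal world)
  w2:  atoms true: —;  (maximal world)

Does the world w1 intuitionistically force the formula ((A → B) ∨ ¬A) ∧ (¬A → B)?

Yes

w1 ⊩ ((A → B) ∨ ¬A) ∧ (¬A → B) since w1 forces both conjuncts.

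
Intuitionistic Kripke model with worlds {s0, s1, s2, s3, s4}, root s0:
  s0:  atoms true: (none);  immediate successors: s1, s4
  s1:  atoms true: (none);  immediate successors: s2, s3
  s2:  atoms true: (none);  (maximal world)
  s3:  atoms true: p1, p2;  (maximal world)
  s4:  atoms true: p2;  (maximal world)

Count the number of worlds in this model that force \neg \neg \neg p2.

1

s0: does not force it — s0 \nVdash \neg \neg \neg p2 since s3 is accessible from s0 and s3 \Vdash \neg \neg p2.
s1: does not force it — s1 \nVdash \neg \neg \neg p2 since s3 is accessible from s1 and s3 \Vdash \neg \neg p2.
s2: forces it.
s3: does not force it — s3 \nVdash \neg \neg \neg p2 since s3 is accessible from s3 and s3 \Vdash \neg \neg p2.
s4: does not force it.
Worlds forcing the formula: {s2}.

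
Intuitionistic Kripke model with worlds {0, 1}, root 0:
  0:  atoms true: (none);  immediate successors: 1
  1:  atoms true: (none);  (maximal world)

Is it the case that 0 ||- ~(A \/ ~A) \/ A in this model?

0 ||-/- ~(A \/ ~A) \/ A: neither disjunct is forced at 0.
0 ||-/- ~(A \/ ~A) since 0 is accessible from 0 and 0 ||- A \/ ~A.
0 ||- A \/ ~A via the disjunct ~A.

No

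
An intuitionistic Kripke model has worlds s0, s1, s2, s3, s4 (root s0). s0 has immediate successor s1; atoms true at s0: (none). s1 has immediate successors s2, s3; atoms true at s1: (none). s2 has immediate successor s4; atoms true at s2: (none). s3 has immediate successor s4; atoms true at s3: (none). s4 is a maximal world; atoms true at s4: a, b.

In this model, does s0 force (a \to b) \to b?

s0 \nVdash (a \to b) \to b: already at s0 itself, s0 \Vdash a \to b but s0 \nVdash b.
s0 lacks atom b, so s0 \nVdash b.

No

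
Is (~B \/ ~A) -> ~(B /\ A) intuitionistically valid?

Yes

This is a constructively valid De Morgan direction (disjunction of negations to negated conjunction), which is intuitionistically derivable.
If ~B holds at a world then no accessible world forces B, hence none forces B /\ A; likewise for ~A.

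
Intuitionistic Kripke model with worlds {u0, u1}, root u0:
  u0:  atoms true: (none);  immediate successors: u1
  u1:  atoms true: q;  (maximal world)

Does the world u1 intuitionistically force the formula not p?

Yes

u1 forces not p: no world accessible from u1 forces p.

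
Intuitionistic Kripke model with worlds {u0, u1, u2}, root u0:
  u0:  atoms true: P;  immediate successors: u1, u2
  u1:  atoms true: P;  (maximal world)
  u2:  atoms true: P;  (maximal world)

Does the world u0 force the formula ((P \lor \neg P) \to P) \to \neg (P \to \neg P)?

u0 \Vdash ((P \lor \neg P) \to P) \to \neg (P \to \neg P): every world accessible from u0 that forces (P \lor \neg P) \to P (namely u0, u1, u2) also forces \neg (P \to \neg P).

Yes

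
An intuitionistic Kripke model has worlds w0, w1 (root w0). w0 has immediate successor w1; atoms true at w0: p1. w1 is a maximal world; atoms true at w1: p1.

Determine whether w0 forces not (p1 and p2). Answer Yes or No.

Yes

w0 forces not (p1 and p2): no world accessible from w0 forces p1 and p2.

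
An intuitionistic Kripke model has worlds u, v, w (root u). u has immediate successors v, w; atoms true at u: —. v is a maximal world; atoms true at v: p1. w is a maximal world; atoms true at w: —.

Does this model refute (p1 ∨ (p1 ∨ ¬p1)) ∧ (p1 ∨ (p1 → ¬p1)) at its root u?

u ⊮ (p1 ∨ (p1 ∨ ¬p1)) ∧ (p1 ∨ (p1 → ¬p1)) since u fails p1 ∨ (p1 ∨ ¬p1).
So the root u does not force (p1 ∨ (p1 ∨ ¬p1)) ∧ (p1 ∨ (p1 → ¬p1)); the model is a countermodel.

Yes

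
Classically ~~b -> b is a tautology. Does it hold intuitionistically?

This is double-negation elimination, which is not intuitionistically valid.
A Kripke countermodel: worlds u, v; order generated by u <= v; atoms true at each world — u:{}; v:{b}.
u ||-/- ~~b -> b: already at u itself, u ||- ~~b but u ||-/- b.
u lacks atom b, so u ||-/- b.
So the root u does not force the formula.

No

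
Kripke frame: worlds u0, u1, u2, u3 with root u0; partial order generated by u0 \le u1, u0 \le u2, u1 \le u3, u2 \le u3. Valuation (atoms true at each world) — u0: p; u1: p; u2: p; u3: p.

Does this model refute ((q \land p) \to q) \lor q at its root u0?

No

u0 \Vdash ((q \land p) \to q) \lor q via the disjunct (q \land p) \to q.
So the root u0 forces ((q \land p) \to q) \lor q; the model is not a countermodel.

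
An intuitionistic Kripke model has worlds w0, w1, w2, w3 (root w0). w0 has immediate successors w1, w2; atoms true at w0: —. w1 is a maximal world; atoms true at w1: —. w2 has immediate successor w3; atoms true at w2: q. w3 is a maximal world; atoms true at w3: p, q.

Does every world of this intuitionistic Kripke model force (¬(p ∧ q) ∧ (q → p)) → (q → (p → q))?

w0 ⊩ (¬(p ∧ q) ∧ (q → p)) → (q → (p → q)): every world accessible from w0 that forces ¬(p ∧ q) ∧ (q → p) (namely w1) also forces q → (p → q).
Since the root w0 forces (¬(p ∧ q) ∧ (q → p)) → (q → (p → q)) and forcing is persistent (monotone upward), every world forces it.

Yes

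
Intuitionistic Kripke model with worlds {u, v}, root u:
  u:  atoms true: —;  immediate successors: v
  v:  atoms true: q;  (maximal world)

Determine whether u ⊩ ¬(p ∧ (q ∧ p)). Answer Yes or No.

u ⊩ ¬(p ∧ (q ∧ p)): no world accessible from u forces p ∧ (q ∧ p).

Yes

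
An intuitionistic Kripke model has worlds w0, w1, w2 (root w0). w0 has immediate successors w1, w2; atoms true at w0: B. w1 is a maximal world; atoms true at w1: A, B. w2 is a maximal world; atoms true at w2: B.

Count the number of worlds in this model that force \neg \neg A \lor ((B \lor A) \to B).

3

w0: forces it.
w1: forces it.
w2: forces it.
Worlds forcing the formula: {w0, w1, w2}.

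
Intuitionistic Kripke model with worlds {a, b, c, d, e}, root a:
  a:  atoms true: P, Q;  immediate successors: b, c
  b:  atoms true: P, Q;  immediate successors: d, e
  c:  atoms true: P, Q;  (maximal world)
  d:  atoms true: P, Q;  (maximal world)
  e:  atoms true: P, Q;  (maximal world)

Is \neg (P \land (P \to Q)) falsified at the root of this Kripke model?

a \nVdash \neg (P \land (P \to Q)) since a is accessible from a and a \Vdash P \land (P \to Q).
a \Vdash P \land (P \to Q) since a forces both conjuncts.
So the root a does not force \neg (P \land (P \to Q)); the model is a countermodel.

Yes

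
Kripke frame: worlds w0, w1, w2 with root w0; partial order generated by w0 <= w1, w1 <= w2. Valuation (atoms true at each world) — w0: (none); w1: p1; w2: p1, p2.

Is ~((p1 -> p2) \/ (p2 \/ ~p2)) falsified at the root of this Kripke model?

Yes

w0 ||-/- ~((p1 -> p2) \/ (p2 \/ ~p2)) since w2 is accessible from w0 and w2 ||- (p1 -> p2) \/ (p2 \/ ~p2).
w2 ||- (p1 -> p2) \/ (p2 \/ ~p2) via the disjunct p1 -> p2.
So the root w0 does not force ~((p1 -> p2) \/ (p2 \/ ~p2)); the model is a countermodel.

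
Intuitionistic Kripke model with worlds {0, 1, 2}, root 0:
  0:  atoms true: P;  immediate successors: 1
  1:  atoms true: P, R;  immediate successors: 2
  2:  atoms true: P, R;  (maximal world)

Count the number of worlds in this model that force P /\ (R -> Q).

0: does not force it — 0 ||-/- P /\ (R -> Q) since 0 fails R -> Q.
1: does not force it.
2: does not force it.
Worlds forcing the formula: { }.

0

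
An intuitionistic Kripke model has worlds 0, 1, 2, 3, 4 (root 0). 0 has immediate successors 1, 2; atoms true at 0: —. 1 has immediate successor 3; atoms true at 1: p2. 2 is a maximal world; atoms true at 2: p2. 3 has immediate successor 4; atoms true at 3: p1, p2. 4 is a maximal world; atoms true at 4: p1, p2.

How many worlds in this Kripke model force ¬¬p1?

3

0: does not force it — 0 ⊮ ¬¬p1 since 2 is accessible from 0 and 2 ⊩ ¬p1.
1: forces it.
2: does not force it — 2 ⊮ ¬¬p1 since 2 is accessible from 2 and 2 ⊩ ¬p1.
3: forces it.
4: forces it.
Worlds forcing the formula: {1, 3, 4}.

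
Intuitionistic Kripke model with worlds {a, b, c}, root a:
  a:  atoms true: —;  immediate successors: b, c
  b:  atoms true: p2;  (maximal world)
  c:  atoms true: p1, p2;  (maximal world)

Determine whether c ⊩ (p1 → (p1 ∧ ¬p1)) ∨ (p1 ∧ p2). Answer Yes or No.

c ⊩ (p1 → (p1 ∧ ¬p1)) ∨ (p1 ∧ p2) via the disjunct p1 ∧ p2.

Yes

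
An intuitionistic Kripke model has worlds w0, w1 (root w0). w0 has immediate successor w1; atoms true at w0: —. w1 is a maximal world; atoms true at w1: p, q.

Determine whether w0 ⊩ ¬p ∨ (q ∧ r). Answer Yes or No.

w0 ⊮ ¬p ∨ (q ∧ r): neither disjunct is forced at w0.
w0 ⊮ ¬p since w1 is accessible from w0 and w1 ⊩ p.

No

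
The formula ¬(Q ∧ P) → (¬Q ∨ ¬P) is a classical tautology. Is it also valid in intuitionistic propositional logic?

No

This is the constructively invalid direction of De Morgan's law for conjunction, which is not intuitionistically valid.
A Kripke countermodel: worlds 0, 1, 2; order generated by 0 ≤ 1, 0 ≤ 2; atoms true at each world — 0:{}; 1:{Q}; 2:{P}.
0 ⊮ ¬(Q ∧ P) → (¬Q ∨ ¬P): already at 0 itself, 0 ⊩ ¬(Q ∧ P) but 0 ⊮ ¬Q ∨ ¬P.
0 ⊮ ¬Q ∨ ¬P: neither disjunct is forced at 0.
0 ⊮ ¬Q since 1 is accessible from 0 and 1 ⊩ Q.
So the root 0 does not force the formula.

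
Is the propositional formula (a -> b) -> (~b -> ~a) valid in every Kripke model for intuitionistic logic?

Yes

This is the forward direction of contraposition, which is intuitionistically derivable.
Assume a -> b and ~b. If a held then b would follow, contradicting ~b; so ~a.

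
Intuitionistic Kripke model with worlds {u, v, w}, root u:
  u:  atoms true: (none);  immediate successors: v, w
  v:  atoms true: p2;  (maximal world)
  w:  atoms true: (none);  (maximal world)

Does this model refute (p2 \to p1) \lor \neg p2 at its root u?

u \nVdash (p2 \to p1) \lor \neg p2: neither disjunct is forced at u.
u \nVdash p2 \to p1: at the accessible world v, v \Vdash p2 but v \nVdash p1.
v lacks atom p1, so v \nVdash p1.
So the root u does not force (p2 \to p1) \lor \neg p2; the model is a countermodel.

Yes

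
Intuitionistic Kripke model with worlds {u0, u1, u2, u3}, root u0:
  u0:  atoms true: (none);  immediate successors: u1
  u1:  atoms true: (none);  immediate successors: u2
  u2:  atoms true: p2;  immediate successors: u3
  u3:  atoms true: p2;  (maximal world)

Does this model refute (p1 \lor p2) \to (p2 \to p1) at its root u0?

u0 \nVdash (p1 \lor p2) \to (p2 \to p1): at the accessible world u2, u2 \Vdash p1 \lor p2 but u2 \nVdash p2 \to p1.
u2 \nVdash p2 \to p1: already at u2 itself, u2 \Vdash p2 but u2 \nVdash p1.
u2 lacks atom p1, so u2 \nVdash p1.
So the root u0 does not force (p1 \lor p2) \to (p2 \to p1); the model is a countermodel.

Yes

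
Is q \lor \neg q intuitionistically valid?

No

This is the law of excluded middle, which is not intuitionistically valid.
A Kripke countermodel: worlds w0, w1; order generated by w0 \le w1; atoms true at each world — w0:{}; w1:{q}.
w0 \nVdash q \lor \neg q: neither disjunct is forced at w0.
w0 lacks atom q, so w0 \nVdash q.
So the root w0 does not force the formula.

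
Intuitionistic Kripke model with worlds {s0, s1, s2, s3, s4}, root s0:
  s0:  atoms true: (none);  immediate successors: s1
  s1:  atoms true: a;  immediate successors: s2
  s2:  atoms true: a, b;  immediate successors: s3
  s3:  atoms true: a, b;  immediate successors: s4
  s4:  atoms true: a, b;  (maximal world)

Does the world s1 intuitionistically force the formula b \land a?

No

s1 \nVdash b \land a since s1 fails b.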